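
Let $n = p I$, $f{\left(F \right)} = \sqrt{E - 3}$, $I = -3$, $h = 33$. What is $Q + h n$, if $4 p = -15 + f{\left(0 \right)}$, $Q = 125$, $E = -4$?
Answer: $\frac{1985}{4} - \frac{99 i \sqrt{7}}{4} \approx 496.25 - 65.482 i$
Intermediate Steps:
$f{\left(F \right)} = i \sqrt{7}$ ($f{\left(F \right)} = \sqrt{-4 - 3} = \sqrt{-7} = i \sqrt{7}$)
$p = - \frac{15}{4} + \frac{i \sqrt{7}}{4}$ ($p = \frac{-15 + i \sqrt{7}}{4} = - \frac{15}{4} + \frac{i \sqrt{7}}{4} \approx -3.75 + 0.66144 i$)
$n = \frac{45}{4} - \frac{3 i \sqrt{7}}{4}$ ($n = \left(- \frac{15}{4} + \frac{i \sqrt{7}}{4}\right) \left(-3\right) = \frac{45}{4} - \frac{3 i \sqrt{7}}{4} \approx 11.25 - 1.9843 i$)
$Q + h n = 125 + 33 \left(\frac{45}{4} - \frac{3 i \sqrt{7}}{4}\right) = 125 + \left(\frac{1485}{4} - \frac{99 i \sqrt{7}}{4}\right) = \frac{1985}{4} - \frac{99 i \sqrt{7}}{4}$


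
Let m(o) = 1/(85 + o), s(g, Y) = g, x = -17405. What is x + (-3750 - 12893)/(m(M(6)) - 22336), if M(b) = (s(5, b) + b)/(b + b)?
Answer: -23576012511/1354612 ≈ -17404.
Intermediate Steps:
M(b) = (5 + b)/(2*b) (M(b) = (5 + b)/(b + b) = (5 + b)/((2*b)) = (5 + b)*(1/(2*b)) = (5 + b)/(2*b))
x + (-3750 - 12893)/(m(M(6)) - 22336) = -17405 + (-3750 - 12893)/(1/(85 + (½)*(5 + 6)/6) - 22336) = -17405 - 16643/(1/(85 + (½)*(⅙)*11) - 22336) = -17405 - 16643/(1/(85 + 11/12) - 22336) = -17405 - 16643/(1/(1031/12) - 22336) = -17405 - 16643/(12/1031 - 22336) = -17405 - 16643/(-23028404/1031) = -17405 - 16643*(-1031/23028404) = -17405 + 1009349/1354612 = -23576012511/1354612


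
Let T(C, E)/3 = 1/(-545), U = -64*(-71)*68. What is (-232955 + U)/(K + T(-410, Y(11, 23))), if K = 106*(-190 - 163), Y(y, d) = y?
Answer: -41440165/20392813 ≈ -2.0321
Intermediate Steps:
K = -37418 (K = 106*(-353) = -37418)
U = 308992 (U = 4544*68 = 308992)
T(C, E) = -3/545 (T(C, E) = 3/(-545) = 3*(-1/545) = -3/545)
(-232955 + U)/(K + T(-410, Y(11, 23))) = (-232955 + 308992)/(-37418 - 3/545) = 76037/(-20392813/545) = 76037*(-545/20392813) = -41440165/20392813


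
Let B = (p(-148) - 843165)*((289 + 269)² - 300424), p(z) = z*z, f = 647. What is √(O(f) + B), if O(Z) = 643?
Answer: I*√8984594697 ≈ 94787.0*I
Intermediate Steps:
p(z) = z²
B = -8984595340 (B = ((-148)² - 843165)*((289 + 269)² - 300424) = (21904 - 843165)*(558² - 300424) = -821261*(311364 - 300424) = -821261*10940 = -8984595340)
√(O(f) + B) = √(643 - 8984595340) = √(-8984594697) = I*√8984594697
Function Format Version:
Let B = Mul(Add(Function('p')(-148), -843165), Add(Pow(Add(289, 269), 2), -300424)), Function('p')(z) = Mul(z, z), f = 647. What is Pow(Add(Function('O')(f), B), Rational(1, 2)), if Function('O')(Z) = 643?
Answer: Mul(I, Pow(8984594697, Rational(1, 2))) ≈ Mul(94787., I)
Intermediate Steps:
Function('p')(z) = Pow(z, 2)
B = -8984595340 (B = Mul(Add(Pow(-148, 2), -843165), Add(Pow(Add(289, 269), 2), -300424)) = Mul(Add(21904, -843165), Add(Pow(558, 2), -300424)) = Mul(-821261, Add(311364, -300424)) = Mul(-821261, 10940) = -8984595340)
Pow(Add(Function('O')(f), B), Rational(1, 2)) = Pow(Add(643, -8984595340), Rational(1, 2)) = Pow(-8984594697, Rational(1, 2)) = Mul(I, Pow(8984594697, Rational(1, 2)))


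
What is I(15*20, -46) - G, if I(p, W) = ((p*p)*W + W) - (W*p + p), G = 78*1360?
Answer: -4232626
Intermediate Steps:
G = 106080
I(p, W) = W - p + W*p² - W*p (I(p, W) = (p²*W + W) - (p + W*p) = (W*p² + W) + (-p - W*p) = (W + W*p²) + (-p - W*p) = W - p + W*p² - W*p)
I(15*20, -46) - G = (-46 - 15*20 - 46*(15*20)² - 1*(-46)*15*20) - 1*106080 = (-46 - 1*300 - 46*300² - 1*(-46)*300) - 106080 = (-46 - 300 - 46*90000 + 13800) - 106080 = (-46 - 300 - 4140000 + 13800) - 106080 = -4126546 - 106080 = -4232626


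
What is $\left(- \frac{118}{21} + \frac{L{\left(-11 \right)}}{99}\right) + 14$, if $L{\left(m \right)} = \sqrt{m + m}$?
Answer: $\frac{176}{21} + \frac{i \sqrt{22}}{99} \approx 8.381 + 0.047378 i$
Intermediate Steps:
$L{\left(m \right)} = \sqrt{2} \sqrt{m}$ ($L{\left(m \right)} = \sqrt{2 m} = \sqrt{2} \sqrt{m}$)
$\left(- \frac{118}{21} + \frac{L{\left(-11 \right)}}{99}\right) + 14 = \left(- \frac{118}{21} + \frac{\sqrt{2} \sqrt{-11}}{99}\right) + 14 = \left(\left(-118\right) \frac{1}{21} + \sqrt{2} i \sqrt{11} \cdot \frac{1}{99}\right) + 14 = \left(- \frac{118}{21} + i \sqrt{22} \cdot \frac{1}{99}\right) + 14 = \left(- \frac{118}{21} + \frac{i \sqrt{22}}{99}\right) + 14 = \frac{176}{21} + \frac{i \sqrt{22}}{99}$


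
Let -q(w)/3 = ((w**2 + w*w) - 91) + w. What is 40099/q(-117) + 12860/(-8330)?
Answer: -138224327/67897830 ≈ -2.0358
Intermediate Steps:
q(w) = 273 - 6*w**2 - 3*w (q(w) = -3*(((w**2 + w*w) - 91) + w) = -3*(((w**2 + w**2) - 91) + w) = -3*((2*w**2 - 91) + w) = -3*((-91 + 2*w**2) + w) = -3*(-91 + w + 2*w**2) = 273 - 6*w**2 - 3*w)
40099/q(-117) + 12860/(-8330) = 40099/(273 - 6*(-117)**2 - 3*(-117)) + 12860/(-8330) = 40099/(273 - 6*13689 + 351) + 12860*(-1/8330) = 40099/(273 - 82134 + 351) - 1286/833 = 40099/(-81510) - 1286/833 = 40099*(-1/81510) - 1286/833 = -40099/81510 - 1286/833 = -138224327/67897830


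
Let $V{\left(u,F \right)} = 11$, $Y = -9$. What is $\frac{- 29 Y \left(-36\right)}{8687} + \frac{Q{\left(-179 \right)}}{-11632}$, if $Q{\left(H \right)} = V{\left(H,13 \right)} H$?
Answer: $- \frac{92189569}{101047184} \approx -0.91234$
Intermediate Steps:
$Q{\left(H \right)} = 11 H$
$\frac{- 29 Y \left(-36\right)}{8687} + \frac{Q{\left(-179 \right)}}{-11632} = \frac{\left(-29\right) \left(-9\right) \left(-36\right)}{8687} + \frac{11 \left(-179\right)}{-11632} = 261 \left(-36\right) \frac{1}{8687} - - \frac{1969}{11632} = \left(-9396\right) \frac{1}{8687} + \frac{1969}{11632} = - \frac{9396}{8687} + \frac{1969}{11632} = - \frac{92189569}{101047184}$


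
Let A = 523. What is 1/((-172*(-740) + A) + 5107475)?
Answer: 1/5235278 ≈ 1.9101e-7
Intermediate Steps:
1/((-172*(-740) + A) + 5107475) = 1/((-172*(-740) + 523) + 5107475) = 1/((127280 + 523) + 5107475) = 1/(127803 + 5107475) = 1/5235278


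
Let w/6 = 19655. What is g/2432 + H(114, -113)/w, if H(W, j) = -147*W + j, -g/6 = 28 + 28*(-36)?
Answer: 40774883/17925360 ≈ 2.2747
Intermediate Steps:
w = 117930 (w = 6*19655 = 117930)
g = 5880 (g = -6*(28 + 28*(-36)) = -6*(28 - 1008) = -6*(-980) = 5880)
H(W, j) = j - 147*W
g/2432 + H(114, -113)/w = 5880/2432 + (-113 - 147*114)/117930 = 5880*(1/2432) + (-113 - 16758)*(1/117930) = 735/304 - 16871*1/117930 = 735/304 - 16871/117930 = 40774883/17925360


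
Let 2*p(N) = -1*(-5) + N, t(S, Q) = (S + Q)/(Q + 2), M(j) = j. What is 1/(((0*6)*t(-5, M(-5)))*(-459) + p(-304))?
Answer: -2/299 ≈ -0.0066890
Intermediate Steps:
t(S, Q) = (Q + S)/(2 + Q)
p(N) = 5/2 + N/2 (p(N) = (-1*(-5) + N)/2 = (5 + N)/2 = 5/2 + N/2)
1/(((0*6)*t(-5, M(-5)))*(-459) + p(-304)) = 1/(((0*6)*((-5 - 5)/(2 - 5)))*(-459) + (5/2 + (1/2)*(-304))) = 1/((0*(-10/(-3)))*(-459) + (5/2 - 152)) = 1/((0*(-1/3*(-10)))*(-459) - 299/2) = 1/((0*(10/3))*(-459) - 299/2) = 1/(0*(-459) - 299/2) = 1/(0 - 299/2) = 1/(-299/2) = -2/299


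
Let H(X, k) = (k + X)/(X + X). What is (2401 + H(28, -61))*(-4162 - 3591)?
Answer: -1042181519/56 ≈ -1.8610e+7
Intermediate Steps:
H(X, k) = (X + k)/(2*X) (H(X, k) = (X + k)/((2*X)) = (X + k)*(1/(2*X)) = (X + k)/(2*X))
(2401 + H(28, -61))*(-4162 - 3591) = (2401 + (1/2)*(28 - 61)/28)*(-4162 - 3591) = (2401 + (1/2)*(1/28)*(-33))*(-7753) = (2401 - 33/56)*(-7753) = (134423/56)*(-7753) = -1042181519/56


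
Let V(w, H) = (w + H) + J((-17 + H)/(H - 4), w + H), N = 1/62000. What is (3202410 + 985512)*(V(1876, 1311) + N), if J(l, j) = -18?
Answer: 411417271451961/31000 ≈ 1.3272e+10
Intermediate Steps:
N = 1/62000 ≈ 1.6129e-5
V(w, H) = -18 + H + w (V(w, H) = (w + H) - 18 = (H + w) - 18 = -18 + H + w)
(3202410 + 985512)*(V(1876, 1311) + N) = (3202410 + 985512)*((-18 + 1311 + 1876) + 1/62000) = 4187922*(3169 + 1/62000) = 4187922*(196478001/62000) = 411417271451961/31000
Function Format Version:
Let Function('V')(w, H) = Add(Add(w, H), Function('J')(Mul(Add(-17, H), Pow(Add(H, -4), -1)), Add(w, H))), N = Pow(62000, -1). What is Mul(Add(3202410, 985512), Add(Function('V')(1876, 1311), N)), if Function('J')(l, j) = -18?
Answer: Rational(411417271451961, 31000) ≈ 1.3272e+10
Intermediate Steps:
N = Rational(1, 62000) ≈ 1.6129e-5
Function('V')(w, H) = Add(-18, H, w) (Function('V')(w, H) = Add(Add(w, H), -18) = Add(Add(H, w), -18) = Add(-18, H, w))
Mul(Add(3202410, 985512), Add(Function('V')(1876, 1311), N)) = Mul(Add(3202410, 985512), Add(Add(-18, 1311, 1876), Rational(1, 62000))) = Mul(4187922, Add(3169, Rational(1, 62000))) = Mul(4187922, Rational(196478001, 62000)) = Rational(411417271451961, 31000)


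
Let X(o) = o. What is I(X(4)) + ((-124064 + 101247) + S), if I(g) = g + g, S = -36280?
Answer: -59089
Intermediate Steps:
I(g) = 2*g
I(X(4)) + ((-124064 + 101247) + S) = 2*4 + ((-124064 + 101247) - 36280) = 8 + (-22817 - 36280) = 8 - 59097 = -59089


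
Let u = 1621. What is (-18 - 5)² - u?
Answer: -1092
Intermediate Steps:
(-18 - 5)² - u = (-18 - 5)² - 1*1621 = (-23)² - 1621 = 529 - 1621 = -1092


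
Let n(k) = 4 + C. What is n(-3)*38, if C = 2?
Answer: 228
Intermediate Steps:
n(k) = 6 (n(k) = 4 + 2 = 6)
n(-3)*38 = 6*38 = 228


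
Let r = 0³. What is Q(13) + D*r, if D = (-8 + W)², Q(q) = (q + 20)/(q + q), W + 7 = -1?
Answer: 33/26 ≈ 1.2692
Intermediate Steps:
W = -8 (W = -7 - 1 = -8)
Q(q) = (20 + q)/(2*q) (Q(q) = (20 + q)/((2*q)) = (20 + q)*(1/(2*q)) = (20 + q)/(2*q))
r = 0
D = 256 (D = (-8 - 8)² = (-16)² = 256)
Q(13) + D*r = (½)*(20 + 13)/13 + 256*0 = (½)*(1/13)*33 + 0 = 33/26 + 0 = 33/26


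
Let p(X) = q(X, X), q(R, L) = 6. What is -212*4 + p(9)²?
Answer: -812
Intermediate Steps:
p(X) = 6
-212*4 + p(9)² = -212*4 + 6² = -848 + 36 = -812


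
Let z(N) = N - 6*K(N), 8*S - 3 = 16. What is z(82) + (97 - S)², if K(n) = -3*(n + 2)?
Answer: 675065/64 ≈ 10548.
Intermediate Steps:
S = 19/8 (S = 3/8 + (⅛)*16 = 3/8 + 2 = 19/8 ≈ 2.3750)
K(n) = -6 - 3*n (K(n) = -3*(2 + n) = -6 - 3*n)
z(N) = 36 + 19*N (z(N) = N - 6*(-6 - 3*N) = N + (36 + 18*N) = 36 + 19*N)
z(82) + (97 - S)² = (36 + 19*82) + (97 - 1*19/8)² = (36 + 1558) + (97 - 19/8)² = 1594 + (757/8)² = 1594 + 573049/64 = 675065/64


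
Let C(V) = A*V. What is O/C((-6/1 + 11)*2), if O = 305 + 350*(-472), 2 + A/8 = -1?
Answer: 10993/16 ≈ 687.06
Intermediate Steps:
A = -24 (A = -16 + 8*(-1) = -16 - 8 = -24)
C(V) = -24*V
O = -164895 (O = 305 - 165200 = -164895)
O/C((-6/1 + 11)*2) = -164895*(-1/(48*(-6/1 + 11))) = -164895*(-1/(48*(-6*1 + 11))) = -164895*(-1/(48*(-6 + 11))) = -164895/((-120*2)) = -164895/((-24*10)) = -164895/(-240) = -164895*(-1/240) = 10993/16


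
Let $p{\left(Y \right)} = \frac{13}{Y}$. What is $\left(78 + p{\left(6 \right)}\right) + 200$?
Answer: $\frac{1681}{6} \approx 280.17$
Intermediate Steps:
$\left(78 + p{\left(6 \right)}\right) + 200 = \left(78 + \frac{13}{6}\right) + 200 = \frac{481}{6} + 200 = \frac{1681}{6}$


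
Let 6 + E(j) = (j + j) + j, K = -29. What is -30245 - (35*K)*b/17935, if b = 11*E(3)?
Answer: -108482116/3587 ≈ -30243.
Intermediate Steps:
E(j) = -6 + 3*j (E(j) = -6 + ((j + j) + j) = -6 + (2*j + j) = -6 + 3*j)
b = 33 (b = 11*(-6 + 3*3) = 11*(-6 + 9) = 11*3 = 33)
-30245 - (35*K)*b/17935 = -30245 - (35*(-29))*33/17935 = -30245 - (-1015*33)/17935 = -30245 - (-33495)/17935 = -30245 - 1*(-6699/3587) = -30245 + 6699/3587 = -108482116/3587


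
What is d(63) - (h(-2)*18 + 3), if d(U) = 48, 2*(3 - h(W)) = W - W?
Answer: -9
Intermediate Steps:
h(W) = 3 (h(W) = 3 - (W - W)/2 = 3 - ½*0 = 3 + 0 = 3)
d(63) - (h(-2)*18 + 3) = 48 - (3*18 + 3) = 48 - (54 + 3) = 48 - 1*57 = 48 - 57 = -9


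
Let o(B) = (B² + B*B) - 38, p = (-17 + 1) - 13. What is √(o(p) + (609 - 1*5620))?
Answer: I*√3367 ≈ 58.026*I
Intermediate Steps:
p = -29 (p = -16 - 13 = -29)
o(B) = -38 + 2*B² (o(B) = (B² + B²) - 38 = 2*B² - 38 = -38 + 2*B²)
√(o(p) + (609 - 1*5620)) = √((-38 + 2*(-29)²) + (609 - 1*5620)) = √((-38 + 2*841) + (609 - 5620)) = √((-38 + 1682) - 5011) = √(1644 - 5011) = √(-3367) = I*√3367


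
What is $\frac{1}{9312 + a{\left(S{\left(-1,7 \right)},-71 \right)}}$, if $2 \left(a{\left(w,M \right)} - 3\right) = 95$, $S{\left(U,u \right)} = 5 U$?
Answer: $\frac{2}{18725} \approx 0.00010681$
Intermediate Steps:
$a{\left(w,M \right)} = \frac{101}{2}$ ($a{\left(w,M \right)} = 3 + \frac{1}{2} \cdot 95 = 3 + \frac{95}{2} = \frac{101}{2}$)
$\frac{1}{9312 + a{\left(S{\left(-1,7 \right)},-71 \right)}} = \frac{1}{9312 + \frac{101}{2}} = \frac{1}{\frac{18725}{2}} = \frac{2}{18725}$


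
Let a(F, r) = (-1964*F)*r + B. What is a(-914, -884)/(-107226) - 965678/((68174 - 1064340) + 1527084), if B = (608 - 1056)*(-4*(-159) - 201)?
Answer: 210623759843941/14232053367 ≈ 14799.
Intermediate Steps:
B = -194880 (B = -448*(636 - 201) = -448*435 = -194880)
a(F, r) = -194880 - 1964*F*r (a(F, r) = (-1964*F)*r - 194880 = -1964*F*r - 194880 = -194880 - 1964*F*r)
a(-914, -884)/(-107226) - 965678/((68174 - 1064340) + 1527084) = (-194880 - 1964*(-914)*(-884))/(-107226) - 965678/((68174 - 1064340) + 1527084) = (-194880 - 1586864864)*(-1/107226) - 965678/(-996166 + 1527084) = -1587059744*(-1/107226) - 965678/530918 = 793529872/53613 - 965678*1/530918 = 793529872/53613 - 482839/265459 = 210623759843941/14232053367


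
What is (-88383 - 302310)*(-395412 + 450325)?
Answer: -21454124709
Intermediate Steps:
(-88383 - 302310)*(-395412 + 450325) = -390693*54913 = -21454124709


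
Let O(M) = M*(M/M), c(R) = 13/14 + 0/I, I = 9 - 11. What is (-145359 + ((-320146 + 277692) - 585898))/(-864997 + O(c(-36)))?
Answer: 10831954/12109945 ≈ 0.89447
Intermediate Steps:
I = -2
c(R) = 13/14 (c(R) = 13/14 + 0/(-2) = 13*(1/14) + 0*(-½) = 13/14 + 0 = 13/14)
O(M) = M (O(M) = M*1 = M)
(-145359 + ((-320146 + 277692) - 585898))/(-864997 + O(c(-36))) = (-145359 + ((-320146 + 277692) - 585898))/(-864997 + 13/14) = (-145359 + (-42454 - 585898))/(-12109945/14) = (-145359 - 628352)*(-14/12109945) = -773711*(-14/12109945) = 10831954/12109945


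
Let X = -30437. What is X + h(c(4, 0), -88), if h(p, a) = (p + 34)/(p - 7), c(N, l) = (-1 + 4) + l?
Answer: -121785/4 ≈ -30446.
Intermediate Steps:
c(N, l) = 3 + l
h(p, a) = (34 + p)/(-7 + p)
X + h(c(4, 0), -88) = -30437 + (34 + (3 + 0))/(-7 + (3 + 0)) = -30437 + (34 + 3)/(-7 + 3) = -30437 + 37/(-4) = -30437 - ¼*37 = -30437 - 37/4 = -121785/4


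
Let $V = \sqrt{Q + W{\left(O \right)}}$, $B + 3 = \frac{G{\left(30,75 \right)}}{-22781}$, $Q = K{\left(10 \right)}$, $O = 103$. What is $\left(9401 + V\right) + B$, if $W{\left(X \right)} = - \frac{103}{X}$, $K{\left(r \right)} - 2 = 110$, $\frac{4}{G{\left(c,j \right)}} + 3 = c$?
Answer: $\frac{5780587622}{615087} + \sqrt{111} \approx 9408.5$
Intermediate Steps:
$G{\left(c,j \right)} = \frac{4}{-3 + c}$
$K{\left(r \right)} = 112$ ($K{\left(r \right)} = 2 + 110 = 112$)
$Q = 112$
$B = - \frac{1845265}{615087}$ ($B = -3 + \frac{4 \frac{1}{-3 + 30}}{-22781} = -3 + \frac{4}{27} \left(- \frac{1}{22781}\right) = -3 - \frac{4}{615087} = - \frac{1845265}{615087} \approx -3.0$)
$V = \sqrt{111}$ ($V = \sqrt{112 - \frac{103}{103}} = \sqrt{112 - 1} = \sqrt{111} \approx 10.536$)
$\left(9401 + V\right) + B = \left(9401 + \sqrt{111}\right) - \frac{1845265}{615087} = \frac{5780587622}{615087} + \sqrt{111}$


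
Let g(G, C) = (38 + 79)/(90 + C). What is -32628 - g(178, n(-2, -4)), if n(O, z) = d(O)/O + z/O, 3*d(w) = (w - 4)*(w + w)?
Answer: -2871381/88 ≈ -32629.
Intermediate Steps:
d(w) = 2*w*(-4 + w)/3 (d(w) = ((w - 4)*(w + w))/3 = ((-4 + w)*(2*w))/3 = (2*w*(-4 + w))/3 = 2*w*(-4 + w)/3)
n(O, z) = -8/3 + 2*O/3 + z/O (n(O, z) = (2*O*(-4 + O)/3)/O + z/O = (-8/3 + 2*O/3) + z/O = -8/3 + 2*O/3 + z/O)
g(G, C) = 117/(90 + C)
-32628 - g(178, n(-2, -4)) = -32628 - 117/(90 + (-4 + (⅔)*(-2)*(-4 - 2))/(-2)) = -32628 - 117/(90 - (-4 + (⅔)*(-2)*(-6))/2) = -32628 - 117/(90 - (-4 + 8)/2) = -32628 - 117/(90 - ½*4) = -32628 - 117/(90 - 2) = -32628 - 117/88 = -2871381/88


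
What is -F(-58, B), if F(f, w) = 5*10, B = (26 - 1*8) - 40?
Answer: -50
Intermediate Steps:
B = -22 (B = (26 - 8) - 40 = 18 - 40 = -22)
F(f, w) = 50
-F(-58, B) = -1*50 = -50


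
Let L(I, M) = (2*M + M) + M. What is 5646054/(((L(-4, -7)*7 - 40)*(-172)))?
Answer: 2823027/20296 ≈ 139.09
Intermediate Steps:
L(I, M) = 4*M (L(I, M) = 3*M + M = 4*M)
5646054/(((L(-4, -7)*7 - 40)*(-172))) = 5646054/((((4*(-7))*7 - 40)*(-172))) = 5646054/(((-28*7 - 40)*(-172))) = 5646054/(((-196 - 40)*(-172))) = 5646054/((-236*(-172))) = 5646054/40592 = 5646054*(1/40592) = 2823027/20296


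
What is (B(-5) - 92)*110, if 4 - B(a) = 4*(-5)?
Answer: -7480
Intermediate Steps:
B(a) = 24 (B(a) = 4 - 4*(-5) = 4 - 1*(-20) = 4 + 20 = 24)
(B(-5) - 92)*110 = (24 - 92)*110 = -68*110 = -7480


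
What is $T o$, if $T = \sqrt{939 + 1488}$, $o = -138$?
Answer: $- 138 \sqrt{2427} \approx -6798.5$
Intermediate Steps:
$T = \sqrt{2427} \approx 49.265$
$T o = \sqrt{2427} \left(-138\right) = - 138 \sqrt{2427}$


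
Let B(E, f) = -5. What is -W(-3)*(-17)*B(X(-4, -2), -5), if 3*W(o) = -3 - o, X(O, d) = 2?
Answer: 0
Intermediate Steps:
W(o) = -1 - o/3 (W(o) = (-3 - o)/3 = -1 - o/3)
-W(-3)*(-17)*B(X(-4, -2), -5) = -(-1 - ⅓*(-3))*(-17)*(-5) = -(-1 + 1)*(-17)*(-5) = -0*(-17)*(-5) = -0*(-5) = -1*0 = 0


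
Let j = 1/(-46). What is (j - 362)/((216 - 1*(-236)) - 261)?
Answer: -16653/8786 ≈ -1.8954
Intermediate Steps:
j = -1/46 ≈ -0.021739
(j - 362)/((216 - 1*(-236)) - 261) = (-1/46 - 362)/((216 - 1*(-236)) - 261) = -16653/(46*((216 + 236) - 261)) = -16653/(46*(452 - 261)) = -16653/46/191 = -16653/46*1/191 = -16653/8786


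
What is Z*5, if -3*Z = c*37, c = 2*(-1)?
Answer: 370/3 ≈ 123.33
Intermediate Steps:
c = -2
Z = 74/3 (Z = -(-2)*37/3 = -⅓*(-74) = 74/3 ≈ 24.667)
Z*5 = (74/3)*5 = 370/3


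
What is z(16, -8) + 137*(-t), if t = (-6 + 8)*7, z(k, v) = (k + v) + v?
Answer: -1918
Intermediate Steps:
z(k, v) = k + 2*v
t = 14 (t = 2*7 = 14)
z(16, -8) + 137*(-t) = (16 + 2*(-8)) + 137*(-1*14) = (16 - 16) + 137*(-14) = 0 - 1918 = -1918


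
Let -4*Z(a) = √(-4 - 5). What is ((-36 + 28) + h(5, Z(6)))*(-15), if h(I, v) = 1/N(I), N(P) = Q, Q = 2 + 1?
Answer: 115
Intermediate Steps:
Q = 3
N(P) = 3
Z(a) = -3*I/4 (Z(a) = -√(-4 - 5)/4 = -3*I/4)
h(I, v) = ⅓ (h(I, v) = 1/3 = ⅓)
((-36 + 28) + h(5, Z(6)))*(-15) = ((-36 + 28) + ⅓)*(-15) = (-8 + ⅓)*(-15) = -23/3*(-15) = 115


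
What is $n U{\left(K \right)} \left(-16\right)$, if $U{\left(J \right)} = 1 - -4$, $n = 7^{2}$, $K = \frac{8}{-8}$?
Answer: $-3920$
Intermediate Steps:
$K = -1$ ($K = 8 \left(- \frac{1}{8}\right) = -1$)
$n = 49$
$U{\left(J \right)} = 5$ ($U{\left(J \right)} = 1 + 4 = 5$)
$n U{\left(K \right)} \left(-16\right) = 49 \cdot 5 \left(-16\right) = 245 \left(-16\right) = -3920$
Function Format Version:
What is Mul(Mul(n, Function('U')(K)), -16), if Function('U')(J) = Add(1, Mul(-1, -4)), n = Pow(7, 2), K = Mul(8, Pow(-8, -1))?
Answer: -3920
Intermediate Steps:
K = -1 (K = Mul(8, Rational(-1, 8)) = -1)
n = 49
Function('U')(J) = 5 (Function('U')(J) = Add(1, 4) = 5)
Mul(Mul(n, Function('U')(K)), -16) = Mul(Mul(49, 5), -16) = Mul(245, -16) = -3920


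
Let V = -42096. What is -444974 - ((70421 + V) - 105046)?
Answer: -368253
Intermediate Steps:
-444974 - ((70421 + V) - 105046) = -444974 - ((70421 - 42096) - 105046) = -444974 - (28325 - 105046) = -444974 - 1*(-76721) = -444974 + 76721 = -368253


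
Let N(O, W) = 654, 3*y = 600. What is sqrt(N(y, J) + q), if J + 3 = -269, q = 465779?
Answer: sqrt(466433) ≈ 682.96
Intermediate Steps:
J = -272 (J = -3 - 269 = -272)
y = 200 (y = (1/3)*600 = 200)
sqrt(N(y, J) + q) = sqrt(654 + 465779) = sqrt(466433)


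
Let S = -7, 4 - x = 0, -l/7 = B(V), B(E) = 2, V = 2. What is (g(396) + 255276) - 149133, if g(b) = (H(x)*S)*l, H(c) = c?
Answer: 106535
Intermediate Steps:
l = -14 (l = -7*2 = -14)
x = 4 (x = 4 - 1*0 = 4 + 0 = 4)
g(b) = 392 (g(b) = (4*(-7))*(-14) = -28*(-14) = 392)
(g(396) + 255276) - 149133 = (392 + 255276) - 149133 = 255668 - 149133 = 106535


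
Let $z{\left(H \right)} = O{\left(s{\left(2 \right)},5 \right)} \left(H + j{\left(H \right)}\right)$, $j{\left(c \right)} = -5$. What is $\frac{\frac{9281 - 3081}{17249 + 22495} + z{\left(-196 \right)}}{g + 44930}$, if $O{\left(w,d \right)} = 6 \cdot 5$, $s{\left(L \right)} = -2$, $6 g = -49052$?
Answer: $- \frac{29956265}{182597184} \approx -0.16406$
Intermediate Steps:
$g = - \frac{24526}{3}$ ($g = \frac{1}{6} \left(-49052\right) = - \frac{24526}{3} \approx -8175.3$)
$O{\left(w,d \right)} = 30$
$z{\left(H \right)} = -150 + 30 H$ ($z{\left(H \right)} = 30 \left(H - 5\right) = 30 \left(-5 + H\right) = -150 + 30 H$)
$\frac{\frac{9281 - 3081}{17249 + 22495} + z{\left(-196 \right)}}{g + 44930} = \frac{\frac{9281 - 3081}{17249 + 22495} + \left(-150 + 30 \left(-196\right)\right)}{- \frac{24526}{3} + 44930} = \frac{\frac{6200}{39744} - 6030}{\frac{110264}{3}} = \left(6200 \cdot \frac{1}{39744} - 6030\right) \frac{3}{110264} = \left(\frac{775}{4968} - 6030\right) \frac{3}{110264} = \left(- \frac{29956265}{4968}\right) \frac{3}{110264} = - \frac{29956265}{182597184}$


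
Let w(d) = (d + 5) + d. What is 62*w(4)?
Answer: 806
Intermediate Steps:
w(d) = 5 + 2*d (w(d) = (5 + d) + d = 5 + 2*d)
62*w(4) = 62*(5 + 2*4) = 62*(5 + 8) = 62*13 = 806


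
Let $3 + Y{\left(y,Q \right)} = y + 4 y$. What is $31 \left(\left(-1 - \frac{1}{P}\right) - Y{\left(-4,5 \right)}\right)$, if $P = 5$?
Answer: $\frac{3379}{5} \approx 675.8$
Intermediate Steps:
$Y{\left(y,Q \right)} = -3 + 5 y$ ($Y{\left(y,Q \right)} = -3 + \left(y + 4 y\right) = -3 + 5 y$)
$31 \left(\left(-1 - \frac{1}{P}\right) - Y{\left(-4,5 \right)}\right) = 31 \left(\left(-1 - \frac{1}{5}\right) - \left(-3 + 5 \left(-4\right)\right)\right) = 31 \left(\left(-1 - \frac{1}{5}\right) - \left(-3 - 20\right)\right) = 31 \left(\left(-1 - \frac{1}{5}\right) - -23\right) = 31 \left(- \frac{6}{5} + 23\right) = 31 \cdot \frac{109}{5} = \frac{3379}{5}$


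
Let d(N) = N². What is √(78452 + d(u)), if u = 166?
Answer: 2*√26502 ≈ 325.59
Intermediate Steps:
√(78452 + d(u)) = √(78452 + 166²) = √(78452 + 27556) = √106008 = 2*√26502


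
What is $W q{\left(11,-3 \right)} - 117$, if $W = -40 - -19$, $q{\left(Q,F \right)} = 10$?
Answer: $-327$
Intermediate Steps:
$W = -21$ ($W = -40 + 19 = -21$)
$W q{\left(11,-3 \right)} - 117 = \left(-21\right) 10 - 117 = -210 - 117 = -327$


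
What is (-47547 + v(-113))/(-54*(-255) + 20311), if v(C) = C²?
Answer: -34778/34081 ≈ -1.0205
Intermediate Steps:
(-47547 + v(-113))/(-54*(-255) + 20311) = (-47547 + (-113)²)/(-54*(-255) + 20311) = (-47547 + 12769)/(13770 + 20311) = -34778/34081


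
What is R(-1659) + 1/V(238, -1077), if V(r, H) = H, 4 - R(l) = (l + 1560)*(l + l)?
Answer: -353770807/1077 ≈ -3.2848e+5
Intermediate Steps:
R(l) = 4 - 2*l*(1560 + l) (R(l) = 4 - (l + 1560)*(l + l) = 4 - (1560 + l)*2*l = 4 - 2*l*(1560 + l))
R(-1659) + 1/V(238, -1077) = (4 - 3120*(-1659) - 2*(-1659)²) + 1/(-1077) = (4 + 5176080 - 2*2752281) - 1/1077 = (4 + 5176080 - 5504562) - 1/1077 = -328478 - 1/1077 = -353770807/1077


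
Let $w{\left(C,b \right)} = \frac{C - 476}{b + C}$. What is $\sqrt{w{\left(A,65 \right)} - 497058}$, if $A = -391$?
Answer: $\frac{3 i \sqrt{5869450374}}{326} \approx 705.02 i$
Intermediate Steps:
$w{\left(C,b \right)} = \frac{-476 + C}{C + b}$
$\sqrt{w{\left(A,65 \right)} - 497058} = \sqrt{\frac{-476 - 391}{-391 + 65} - 497058} = \sqrt{\frac{1}{-326} \left(-867\right) - 497058} = \sqrt{\left(- \frac{1}{326}\right) \left(-867\right) - 497058} = \sqrt{\frac{867}{326} - 497058} = \sqrt{- \frac{162040041}{326}} = \frac{3 i \sqrt{5869450374}}{326}$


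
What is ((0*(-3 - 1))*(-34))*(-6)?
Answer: 0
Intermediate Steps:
((0*(-3 - 1))*(-34))*(-6) = ((0*(-4))*(-34))*(-6) = (0*(-34))*(-6) = 0*(-6) = 0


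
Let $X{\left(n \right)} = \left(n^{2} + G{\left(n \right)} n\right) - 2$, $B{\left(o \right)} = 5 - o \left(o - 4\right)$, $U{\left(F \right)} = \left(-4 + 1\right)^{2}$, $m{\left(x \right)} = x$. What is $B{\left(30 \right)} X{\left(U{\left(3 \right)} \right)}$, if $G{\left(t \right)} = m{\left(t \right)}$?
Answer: $-124000$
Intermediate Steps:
$G{\left(t \right)} = t$
$U{\left(F \right)} = 9$ ($U{\left(F \right)} = \left(-3\right)^{2} = 9$)
$B{\left(o \right)} = 5 - o \left(-4 + o\right)$
$X{\left(n \right)} = -2 + 2 n^{2}$ ($X{\left(n \right)} = \left(n^{2} + n n\right) - 2 = \left(n^{2} + n^{2}\right) - 2 = 2 n^{2} - 2 = -2 + 2 n^{2}$)
$B{\left(30 \right)} X{\left(U{\left(3 \right)} \right)} = \left(5 - 30^{2} + 4 \cdot 30\right) \left(-2 + 2 \cdot 9^{2}\right) = \left(5 - 900 + 120\right) \left(-2 + 2 \cdot 81\right) = \left(5 - 900 + 120\right) \left(-2 + 162\right) = \left(-775\right) 160 = -124000$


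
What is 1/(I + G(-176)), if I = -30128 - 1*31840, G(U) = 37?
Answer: -1/61931 ≈ -1.6147e-5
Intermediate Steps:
I = -61968 (I = -30128 - 31840 = -61968)
1/(I + G(-176)) = 1/(-61968 + 37) = 1/(-61931) = -1/61931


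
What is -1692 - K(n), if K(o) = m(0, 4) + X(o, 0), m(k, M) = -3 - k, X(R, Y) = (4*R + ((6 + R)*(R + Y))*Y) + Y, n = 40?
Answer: -1849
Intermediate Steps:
X(R, Y) = Y + 4*R + Y*(6 + R)*(R + Y) (X(R, Y) = (4*R + Y*(6 + R)*(R + Y)) + Y = Y + 4*R + Y*(6 + R)*(R + Y))
K(o) = -3 + 4*o (K(o) = (-3 - 1*0) + (0 + 4*o + 6*0² + o*0² + 0*o² + 6*o*0) = (-3 + 0) + (0 + 4*o + 6*0 + o*0 + 0 + 0) = -3 + (0 + 4*o + 0 + 0 + 0 + 0) = -3 + 4*o)
-1692 - K(n) = -1692 - (-3 + 4*40) = -1692 - (-3 + 160) = -1692 - 1*157 = -1692 - 157 = -1849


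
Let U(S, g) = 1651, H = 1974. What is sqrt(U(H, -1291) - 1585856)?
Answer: I*sqrt(1584205) ≈ 1258.7*I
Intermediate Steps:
sqrt(U(H, -1291) - 1585856) = sqrt(1651 - 1585856) = sqrt(-1584205) = I*sqrt(1584205)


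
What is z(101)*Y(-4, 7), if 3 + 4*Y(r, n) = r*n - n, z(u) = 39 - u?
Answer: 589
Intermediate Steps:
Y(r, n) = -¾ - n/4 + n*r/4 (Y(r, n) = -¾ + (r*n - n)/4 = -¾ + (n*r - n)/4 = -¾ + (-n + n*r)/4 = -¾ + (-n/4 + n*r/4) = -¾ - n/4 + n*r/4)
z(101)*Y(-4, 7) = (39 - 1*101)*(-¾ - ¼*7 + (¼)*7*(-4)) = (39 - 101)*(-¾ - 7/4 - 7) = -62*(-19/2) = 589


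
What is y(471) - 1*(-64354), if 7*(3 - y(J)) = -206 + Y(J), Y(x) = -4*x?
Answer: 452589/7 ≈ 64656.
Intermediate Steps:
y(J) = 227/7 + 4*J/7 (y(J) = 3 - (-206 - 4*J)/7 = 3 + (206/7 + 4*J/7) = 227/7 + 4*J/7)
y(471) - 1*(-64354) = (227/7 + (4/7)*471) - 1*(-64354) = (227/7 + 1884/7) + 64354 = 2111/7 + 64354 = 452589/7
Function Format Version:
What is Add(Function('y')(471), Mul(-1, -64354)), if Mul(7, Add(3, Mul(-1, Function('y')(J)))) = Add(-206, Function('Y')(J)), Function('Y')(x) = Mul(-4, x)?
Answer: Rational(452589, 7) ≈ 64656.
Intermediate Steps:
Function('y')(J) = Add(Rational(227, 7), Mul(Rational(4, 7), J)) (Function('y')(J) = Add(3, Mul(Rational(-1, 7), Add(-206, Mul(-4, J)))) = Add(3, Add(Rational(206, 7), Mul(Rational(4, 7), J))) = Add(Rational(227, 7), Mul(Rational(4, 7), J)))
Add(Function('y')(471), Mul(-1, -64354)) = Add(Add(Rational(227, 7), Mul(Rational(4, 7), 471)), Mul(-1, -64354)) = Add(Add(Rational(227, 7), Rational(1884, 7)), 64354) = Add(Rational(2111, 7), 64354) = Rational(452589, 7)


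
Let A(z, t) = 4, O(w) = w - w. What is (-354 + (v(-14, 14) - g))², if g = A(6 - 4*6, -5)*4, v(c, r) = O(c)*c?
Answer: 136900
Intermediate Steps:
O(w) = 0
v(c, r) = 0 (v(c, r) = 0*c = 0)
g = 16 (g = 4*4 = 16)
(-354 + (v(-14, 14) - g))² = (-354 + (0 - 1*16))² = (-354 + (0 - 16))² = (-354 - 16)² = (-370)² = 136900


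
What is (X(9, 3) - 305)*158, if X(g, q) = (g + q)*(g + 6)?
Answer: -19750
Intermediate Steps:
X(g, q) = (6 + g)*(g + q) (X(g, q) = (g + q)*(6 + g) = (6 + g)*(g + q))
(X(9, 3) - 305)*158 = ((9² + 6*9 + 6*3 + 9*3) - 305)*158 = ((81 + 54 + 18 + 27) - 305)*158 = (180 - 305)*158 = -125*158 = -19750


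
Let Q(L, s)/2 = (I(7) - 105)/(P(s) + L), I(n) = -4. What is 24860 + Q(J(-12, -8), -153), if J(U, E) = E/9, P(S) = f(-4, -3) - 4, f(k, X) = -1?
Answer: 1319542/53 ≈ 24897.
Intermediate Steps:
P(S) = -5 (P(S) = -1 - 4 = -5)
J(U, E) = E/9 (J(U, E) = E*(1/9) = E/9)
Q(L, s) = -218/(-5 + L) (Q(L, s) = 2*((-4 - 105)/(-5 + L)) = 2*(-109/(-5 + L)) = -218/(-5 + L))
24860 + Q(J(-12, -8), -153) = 24860 - 218/(-5 + (1/9)*(-8)) = 24860 - 218/(-5 - 8/9) = 24860 - 218/(-53/9) = 24860 - 218*(-9/53) = 24860 + 1962/53 = 1319542/53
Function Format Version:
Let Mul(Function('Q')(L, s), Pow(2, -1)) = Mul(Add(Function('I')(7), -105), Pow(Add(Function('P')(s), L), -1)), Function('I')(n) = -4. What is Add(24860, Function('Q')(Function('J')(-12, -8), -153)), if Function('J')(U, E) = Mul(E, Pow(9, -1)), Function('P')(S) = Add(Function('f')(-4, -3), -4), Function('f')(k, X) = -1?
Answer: Rational(1319542, 53) ≈ 24897.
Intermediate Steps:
Function('P')(S) = -5 (Function('P')(S) = Add(-1, -4) = -5)
Function('J')(U, E) = Mul(Rational(1, 9), E) (Function('J')(U, E) = Mul(E, Rational(1, 9)) = Mul(Rational(1, 9), E))
Function('Q')(L, s) = Mul(-218, Pow(Add(-5, L), -1)) (Function('Q')(L, s) = Mul(2, Mul(Add(-4, -105), Pow(Add(-5, L), -1))) = Mul(2, Mul(-109, Pow(Add(-5, L), -1))) = Mul(-218, Pow(Add(-5, L), -1)))
Add(24860, Function('Q')(Function('J')(-12, -8), -153)) = Add(24860, Mul(-218, Pow(Add(-5, Mul(Rational(1, 9), -8)), -1))) = Add(24860, Mul(-218, Pow(Add(-5, Rational(-8, 9)), -1))) = Add(24860, Mul(-218, Pow(Rational(-53, 9), -1))) = Add(24860, Mul(-218, Rational(-9, 53))) = Add(24860, Rational(1962, 53)) = Rational(1319542, 53)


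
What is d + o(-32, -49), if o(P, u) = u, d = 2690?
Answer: 2641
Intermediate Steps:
d + o(-32, -49) = 2690 - 49 = 2641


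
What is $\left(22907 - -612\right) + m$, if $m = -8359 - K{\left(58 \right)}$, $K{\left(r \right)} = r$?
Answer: $15102$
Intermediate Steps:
$m = -8417$ ($m = -8359 - 58 = -8417$)
$\left(22907 - -612\right) + m = \left(22907 - -612\right) - 8417 = \left(22907 + \left(-92 + 704\right)\right) - 8417 = \left(22907 + 612\right) - 8417 = 23519 - 8417 = 15102$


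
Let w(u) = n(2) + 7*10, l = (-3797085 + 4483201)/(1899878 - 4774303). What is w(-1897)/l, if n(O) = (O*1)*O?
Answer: -106353725/343058 ≈ -310.02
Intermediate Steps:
l = -686116/2874425 (l = 686116/(-2874425) = 686116*(-1/2874425) = -686116/2874425 ≈ -0.23870)
n(O) = O**2 (n(O) = O*O = O**2)
w(u) = 74 (w(u) = 2**2 + 7*10 = 4 + 70 = 74)
w(-1897)/l = 74/(-686116/2874425) = 74*(-2874425/686116) = -106353725/343058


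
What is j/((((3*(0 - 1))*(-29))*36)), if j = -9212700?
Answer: -767725/261 ≈ -2941.5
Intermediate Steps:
j/((((3*(0 - 1))*(-29))*36)) = -9212700*(-1/(3132*(0 - 1))) = -9212700/(((3*(-1))*(-29))*36) = -9212700/(-3*(-29)*36) = -9212700/(87*36) = -9212700/3132 = -9212700*1/3132 = -767725/261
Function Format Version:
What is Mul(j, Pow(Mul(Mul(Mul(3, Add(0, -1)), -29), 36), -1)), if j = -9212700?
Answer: Rational(-767725, 261) ≈ -2941.5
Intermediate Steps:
Mul(j, Pow(Mul(Mul(Mul(3, Add(0, -1)), -29), 36), -1)) = Mul(-9212700, Pow(Mul(Mul(Mul(3, Add(0, -1)), -29), 36), -1)) = Mul(-9212700, Pow(Mul(Mul(Mul(3, -1), -29), 36), -1)) = Mul(-9212700, Pow(Mul(Mul(-3, -29), 36), -1)) = Mul(-9212700, Pow(Mul(87, 36), -1)) = Mul(-9212700, Pow(3132, -1)) = Mul(-9212700, Rational(1, 3132)) = Rational(-767725, 261)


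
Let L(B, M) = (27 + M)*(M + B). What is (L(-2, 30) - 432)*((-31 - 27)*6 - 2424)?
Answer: -3226608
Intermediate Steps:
L(B, M) = (27 + M)*(B + M)
(L(-2, 30) - 432)*((-31 - 27)*6 - 2424) = ((30**2 + 27*(-2) + 27*30 - 2*30) - 432)*((-31 - 27)*6 - 2424) = ((900 - 54 + 810 - 60) - 432)*(-58*6 - 2424) = (1596 - 432)*(-348 - 2424) = 1164*(-2772) = -3226608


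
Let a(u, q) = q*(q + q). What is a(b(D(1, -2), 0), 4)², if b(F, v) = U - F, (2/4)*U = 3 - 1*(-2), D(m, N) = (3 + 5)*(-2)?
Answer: 1024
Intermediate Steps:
D(m, N) = -16 (D(m, N) = 8*(-2) = -16)
U = 10 (U = 2*(3 - 1*(-2)) = 2*(3 + 2) = 2*5 = 10)
b(F, v) = 10 - F
a(u, q) = 2*q² (a(u, q) = q*(2*q) = 2*q²)
a(b(D(1, -2), 0), 4)² = (2*4²)² = (2*16)² = 32² = 1024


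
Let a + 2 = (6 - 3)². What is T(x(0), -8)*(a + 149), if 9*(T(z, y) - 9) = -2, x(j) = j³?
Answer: 4108/3 ≈ 1369.3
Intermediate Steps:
T(z, y) = 79/9 (T(z, y) = 9 + (⅑)*(-2) = 9 - 2/9 = 79/9)
a = 7 (a = -2 + (6 - 3)² = -2 + 3² = -2 + 9 = 7)
T(x(0), -8)*(a + 149) = 79*(7 + 149)/9 = (79/9)*156 = 4108/3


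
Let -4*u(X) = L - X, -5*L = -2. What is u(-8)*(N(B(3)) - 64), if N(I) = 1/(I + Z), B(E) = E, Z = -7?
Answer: 5397/40 ≈ 134.93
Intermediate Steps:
L = 2/5 (L = -1/5*(-2) = 2/5 ≈ 0.40000)
u(X) = -1/10 + X/4 (u(X) = -(2/5 - X)/4 = -1/10 + X/4)
N(I) = 1/(-7 + I) (N(I) = 1/(I - 7) = 1/(-7 + I))
u(-8)*(N(B(3)) - 64) = (-1/10 + (1/4)*(-8))*(1/(-7 + 3) - 64) = (-1/10 - 2)*(1/(-4) - 64) = -21*(-1/4 - 64)/10 = -21/10*(-257/4) = 5397/40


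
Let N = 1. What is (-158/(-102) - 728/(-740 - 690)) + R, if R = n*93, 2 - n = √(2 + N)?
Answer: 527503/2805 - 93*√3 ≈ 26.977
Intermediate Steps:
n = 2 - √3 (n = 2 - √(2 + 1) = 2 - √3 ≈ 0.26795)
R = 186 - 93*√3 (R = (2 - √3)*93 = 186 - 93*√3 ≈ 24.919)
(-158/(-102) - 728/(-740 - 690)) + R = (-158/(-102) - 728/(-740 - 690)) + (186 - 93*√3) = (-158*(-1/102) - 728/(-1430)) + (186 - 93*√3) = (79/51 - 728*(-1/1430)) + (186 - 93*√3) = (79/51 + 28/55) + (186 - 93*√3) = 5773/2805 + (186 - 93*√3) = 527503/2805 - 93*√3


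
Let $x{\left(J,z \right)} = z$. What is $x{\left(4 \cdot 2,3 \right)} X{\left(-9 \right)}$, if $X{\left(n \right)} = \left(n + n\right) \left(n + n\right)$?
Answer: $972$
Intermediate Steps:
$X{\left(n \right)} = 4 n^{2}$ ($X{\left(n \right)} = 2 n 2 n = 4 n^{2}$)
$x{\left(4 \cdot 2,3 \right)} X{\left(-9 \right)} = 3 \cdot 4 \left(-9\right)^{2} = 3 \cdot 4 \cdot 81 = 3 \cdot 324 = 972$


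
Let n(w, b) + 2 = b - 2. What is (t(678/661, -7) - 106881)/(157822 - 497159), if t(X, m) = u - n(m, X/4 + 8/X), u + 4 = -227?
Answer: 48004917353/152076591246 ≈ 0.31566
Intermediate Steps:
n(w, b) = -4 + b (n(w, b) = -2 + (b - 2) = -2 + (-2 + b) = -4 + b)
u = -231 (u = -4 - 227 = -231)
t(X, m) = -227 - 8/X - X/4 (t(X, m) = -231 - (-4 + (X/4 + 8/X)) = -231 - (-4 + (8/X + X/4)) = -231 - (-4 + 8/X + X/4) = -231 + (4 - 8/X - X/4) = -227 - 8/X - X/4)
(t(678/661, -7) - 106881)/(157822 - 497159) = ((-227 - 8/(678/661) - 339/(2*661)) - 106881)/(157822 - 497159) = ((-227 - 8/(678*(1/661)) - 339/(2*661)) - 106881)/(-339337) = ((-227 - 8/678/661 - ¼*678/661) - 106881)*(-1/339337) = ((-227 - 8*661/678 - 339/1322) - 106881)*(-1/339337) = ((-227 - 2644/339 - 339/1322) - 106881)*(-1/339337) = (-105342155/448158 - 106881)*(-1/339337) = -48004917353/448158*(-1/339337) = 48004917353/152076591246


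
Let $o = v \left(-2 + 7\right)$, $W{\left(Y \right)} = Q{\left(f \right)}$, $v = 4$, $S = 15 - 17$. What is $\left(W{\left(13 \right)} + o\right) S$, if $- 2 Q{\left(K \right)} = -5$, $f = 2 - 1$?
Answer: $-45$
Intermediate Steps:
$S = -2$
$f = 1$ ($f = 2 - 1 = 1$)
$Q{\left(K \right)} = \frac{5}{2}$ ($Q{\left(K \right)} = \left(- \frac{1}{2}\right) \left(-5\right) = \frac{5}{2}$)
$W{\left(Y \right)} = \frac{5}{2}$
$o = 20$ ($o = 4 \left(-2 + 7\right) = 4 \cdot 5 = 20$)
$\left(W{\left(13 \right)} + o\right) S = \left(\frac{5}{2} + 20\right) \left(-2\right) = \frac{45}{2} \left(-2\right) = -45$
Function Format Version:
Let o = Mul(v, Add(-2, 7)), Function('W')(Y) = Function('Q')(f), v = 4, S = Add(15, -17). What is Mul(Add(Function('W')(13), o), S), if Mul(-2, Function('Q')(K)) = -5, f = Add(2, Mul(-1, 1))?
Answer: -45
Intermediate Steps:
S = -2
f = 1 (f = Add(2, -1) = 1)
Function('Q')(K) = Rational(5, 2) (Function('Q')(K) = Mul(Rational(-1, 2), -5) = Rational(5, 2))
Function('W')(Y) = Rational(5, 2)
o = 20 (o = Mul(4, Add(-2, 7)) = Mul(4, 5) = 20)
Mul(Add(Function('W')(13), o), S) = Mul(Add(Rational(5, 2), 20), -2) = Mul(Rational(45, 2), -2) = -45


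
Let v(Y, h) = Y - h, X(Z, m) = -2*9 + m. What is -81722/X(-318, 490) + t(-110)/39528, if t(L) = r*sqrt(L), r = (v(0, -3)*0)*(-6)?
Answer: -40861/236 ≈ -173.14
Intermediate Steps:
X(Z, m) = -18 + m
r = 0 (r = ((0 - 1*(-3))*0)*(-6) = ((0 + 3)*0)*(-6) = (3*0)*(-6) = 0*(-6) = 0)
t(L) = 0 (t(L) = 0*sqrt(L) = 0)
-81722/X(-318, 490) + t(-110)/39528 = -81722/(-18 + 490) + 0/39528 = -81722/472 + 0*(1/39528) = -81722*1/472 + 0 = -40861/236 + 0 = -40861/236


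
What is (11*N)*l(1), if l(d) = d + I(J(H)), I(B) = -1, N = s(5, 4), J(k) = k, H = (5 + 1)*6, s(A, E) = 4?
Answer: 0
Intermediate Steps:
H = 36 (H = 6*6 = 36)
N = 4
l(d) = -1 + d (l(d) = d - 1 = -1 + d)
(11*N)*l(1) = (11*4)*(-1 + 1) = 44*0 = 0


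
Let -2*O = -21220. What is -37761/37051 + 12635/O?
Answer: 13499035/78622222 ≈ 0.17169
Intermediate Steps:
O = 10610 (O = -½*(-21220) = 10610)
-37761/37051 + 12635/O = -37761/37051 + 12635/10610 = -37761*1/37051 + 12635*(1/10610) = -37761/37051 + 2527/2122 = 13499035/78622222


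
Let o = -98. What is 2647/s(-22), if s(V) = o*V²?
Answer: -2647/47432 ≈ -0.055806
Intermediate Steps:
s(V) = -98*V²
2647/s(-22) = 2647/((-98*(-22)²)) = 2647/((-98*484)) = 2647/(-47432) = 2647*(-1/47432) = -2647/47432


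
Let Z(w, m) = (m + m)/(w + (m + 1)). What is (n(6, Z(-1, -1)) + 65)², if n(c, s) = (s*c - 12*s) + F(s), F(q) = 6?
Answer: 3481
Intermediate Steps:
Z(w, m) = 2*m/(1 + m + w) (Z(w, m) = (2*m)/(w + (1 + m)) = (2*m)/(1 + m + w) = 2*m/(1 + m + w))
n(c, s) = 6 - 12*s + c*s (n(c, s) = (s*c - 12*s) + 6 = (c*s - 12*s) + 6 = (-12*s + c*s) + 6 = 6 - 12*s + c*s)
(n(6, Z(-1, -1)) + 65)² = ((6 - 24*(-1)/(1 - 1 - 1) + 6*(2*(-1)/(1 - 1 - 1))) + 65)² = ((6 - 24*(-1)/(-1) + 6*(2*(-1)/(-1))) + 65)² = ((6 - 24*(-1)*(-1) + 6*(2*(-1)*(-1))) + 65)² = ((6 - 12*2 + 6*2) + 65)² = ((6 - 24 + 12) + 65)² = (-6 + 65)² = 59² = 3481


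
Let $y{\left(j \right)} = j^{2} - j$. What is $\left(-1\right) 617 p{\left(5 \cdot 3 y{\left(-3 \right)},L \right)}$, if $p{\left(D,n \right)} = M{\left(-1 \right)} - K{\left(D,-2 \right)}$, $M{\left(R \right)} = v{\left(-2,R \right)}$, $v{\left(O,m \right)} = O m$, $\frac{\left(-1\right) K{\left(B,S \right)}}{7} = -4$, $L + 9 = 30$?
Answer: $16042$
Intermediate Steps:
$L = 21$ ($L = -9 + 30 = 21$)
$K{\left(B,S \right)} = 28$ ($K{\left(B,S \right)} = \left(-7\right) \left(-4\right) = 28$)
$M{\left(R \right)} = - 2 R$
$p{\left(D,n \right)} = -26$ ($p{\left(D,n \right)} = \left(-2\right) \left(-1\right) - 28 = 2 - 28 = -26$)
$\left(-1\right) 617 p{\left(5 \cdot 3 y{\left(-3 \right)},L \right)} = \left(-1\right) 617 \left(-26\right) = \left(-617\right) \left(-26\right) = 16042$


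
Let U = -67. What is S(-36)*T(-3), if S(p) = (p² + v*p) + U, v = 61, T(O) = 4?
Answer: -3868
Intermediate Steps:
S(p) = -67 + p² + 61*p (S(p) = (p² + 61*p) - 67 = -67 + p² + 61*p)
S(-36)*T(-3) = (-67 + (-36)² + 61*(-36))*4 = (-67 + 1296 - 2196)*4 = -967*4 = -3868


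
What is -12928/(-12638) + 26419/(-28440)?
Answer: 16894499/179712360 ≈ 0.094009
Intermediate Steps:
-12928/(-12638) + 26419/(-28440) = -12928*(-1/12638) + 26419*(-1/28440) = 6464/6319 - 26419/28440 = 16894499/179712360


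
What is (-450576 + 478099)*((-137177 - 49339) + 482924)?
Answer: 8158037384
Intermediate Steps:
(-450576 + 478099)*((-137177 - 49339) + 482924) = 27523*(-186516 + 482924) = 27523*296408 = 8158037384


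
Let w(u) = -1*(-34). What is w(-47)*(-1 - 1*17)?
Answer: -612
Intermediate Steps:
w(u) = 34
w(-47)*(-1 - 1*17) = 34*(-1 - 1*17) = 34*(-1 - 17) = 34*(-18) = -612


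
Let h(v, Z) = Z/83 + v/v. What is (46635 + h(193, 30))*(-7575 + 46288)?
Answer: 149850977234/83 ≈ 1.8054e+9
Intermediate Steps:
h(v, Z) = 1 + Z/83 (h(v, Z) = Z*(1/83) + 1 = Z/83 + 1 = 1 + Z/83)
(46635 + h(193, 30))*(-7575 + 46288) = (46635 + (1 + (1/83)*30))*(-7575 + 46288) = (46635 + (1 + 30/83))*38713 = (46635 + 113/83)*38713 = (3870818/83)*38713 = 149850977234/83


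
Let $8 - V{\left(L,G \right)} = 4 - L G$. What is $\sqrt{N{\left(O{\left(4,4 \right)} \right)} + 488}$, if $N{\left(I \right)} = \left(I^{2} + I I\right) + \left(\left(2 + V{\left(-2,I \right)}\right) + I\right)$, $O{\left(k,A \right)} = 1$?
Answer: $3 \sqrt{55} \approx 22.249$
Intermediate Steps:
$V{\left(L,G \right)} = 4 + G L$ ($V{\left(L,G \right)} = 8 - \left(4 - L G\right) = 8 - \left(4 - G L\right) = 8 + \left(-4 + G L\right) = 4 + G L$)
$N{\left(I \right)} = 6 - I + 2 I^{2}$ ($N{\left(I \right)} = \left(I^{2} + I I\right) + \left(\left(2 + \left(4 + I \left(-2\right)\right)\right) + I\right) = \left(I^{2} + I^{2}\right) + \left(\left(2 - \left(-4 + 2 I\right)\right) + I\right) = 2 I^{2} + \left(\left(6 - 2 I\right) + I\right) = 2 I^{2} - \left(-6 + I\right) = 6 - I + 2 I^{2}$)
$\sqrt{N{\left(O{\left(4,4 \right)} \right)} + 488} = \sqrt{\left(6 - 1 + 2 \cdot 1^{2}\right) + 488} = \sqrt{\left(6 - 1 + 2 \cdot 1\right) + 488} = \sqrt{\left(6 - 1 + 2\right) + 488} = \sqrt{7 + 488} = \sqrt{495} = 3 \sqrt{55}$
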